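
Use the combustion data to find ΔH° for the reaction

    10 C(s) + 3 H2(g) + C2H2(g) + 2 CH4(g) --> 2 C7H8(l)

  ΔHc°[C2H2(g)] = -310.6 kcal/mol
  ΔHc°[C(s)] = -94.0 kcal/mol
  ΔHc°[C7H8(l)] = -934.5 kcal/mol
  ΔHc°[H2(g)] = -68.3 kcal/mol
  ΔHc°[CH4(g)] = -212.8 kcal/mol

With combustion enthalpies, reactants minus products:
= [10·(-94.0) + 3·(-68.3) + 1·(-310.6) + 2·(-212.8)] − [2·(-934.5)]
= -12.1 kcal/mol

ΔH° = -12.1 kcal/mol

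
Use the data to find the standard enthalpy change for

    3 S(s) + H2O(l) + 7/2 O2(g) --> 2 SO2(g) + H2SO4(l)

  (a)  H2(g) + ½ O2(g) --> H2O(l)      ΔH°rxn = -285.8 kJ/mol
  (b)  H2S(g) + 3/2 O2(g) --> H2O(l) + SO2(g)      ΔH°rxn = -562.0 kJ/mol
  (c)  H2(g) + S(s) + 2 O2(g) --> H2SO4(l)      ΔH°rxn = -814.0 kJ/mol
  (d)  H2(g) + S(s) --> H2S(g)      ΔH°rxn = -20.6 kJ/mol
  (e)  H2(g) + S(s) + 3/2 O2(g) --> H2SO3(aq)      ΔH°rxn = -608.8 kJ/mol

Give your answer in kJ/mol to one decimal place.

(a) reversed and × 3: (-3)·(-285.8) = +857.4 kJ/mol
(b) × 2 (scale by 2 for the 2 SO2(g)): (2)·(-562.0) = -1124.0 kJ/mol
(c) as written (H2SO4(l) already on the product side): -814.0 kJ/mol
(d) × 2: (2)·(-20.6) = -41.2 kJ/mol
(e): not needed (H2SO3(aq) appears nowhere else).
ΔH°rxn = (+857.4) + (-1124.0) + (-814.0) + (-41.2) = -1121.8 kJ/mol

ΔH°rxn = -1121.8 kJ/mol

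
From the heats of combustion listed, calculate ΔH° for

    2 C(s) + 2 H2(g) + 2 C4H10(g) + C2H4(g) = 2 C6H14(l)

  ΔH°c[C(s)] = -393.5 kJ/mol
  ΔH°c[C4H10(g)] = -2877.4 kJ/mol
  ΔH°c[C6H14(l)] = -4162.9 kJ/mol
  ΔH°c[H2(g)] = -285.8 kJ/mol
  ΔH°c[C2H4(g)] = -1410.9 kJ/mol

ΔH° = -198.5 kJ/mol

Using ΔH = Σ nΔHc°(reactants) − Σ nΔHc°(products):
= [2·(-393.5) + 2·(-285.8) + 2·(-2877.4) + 1·(-1410.9)] − [2·(-4162.9)]
= -198.5 kJ/mol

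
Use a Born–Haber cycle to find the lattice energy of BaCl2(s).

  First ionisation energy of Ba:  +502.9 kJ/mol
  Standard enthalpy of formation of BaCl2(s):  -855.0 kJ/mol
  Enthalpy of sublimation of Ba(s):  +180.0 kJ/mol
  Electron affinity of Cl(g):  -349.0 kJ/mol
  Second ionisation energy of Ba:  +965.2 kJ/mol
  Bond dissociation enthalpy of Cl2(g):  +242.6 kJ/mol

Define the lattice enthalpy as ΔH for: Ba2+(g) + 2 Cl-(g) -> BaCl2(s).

ΔHf° = 1·ΔHsub + 1·(ΣIE) + 1·D(Cl2) + 2·EA + U
-855.0 = 1·(+180.0) + 1·(+1468.1) + 1·(+242.6) + 2·(-349.0) + U
U = -855.0 − (+1192.7) = -2047.7 kJ/mol

U = -2047.7 kJ/mol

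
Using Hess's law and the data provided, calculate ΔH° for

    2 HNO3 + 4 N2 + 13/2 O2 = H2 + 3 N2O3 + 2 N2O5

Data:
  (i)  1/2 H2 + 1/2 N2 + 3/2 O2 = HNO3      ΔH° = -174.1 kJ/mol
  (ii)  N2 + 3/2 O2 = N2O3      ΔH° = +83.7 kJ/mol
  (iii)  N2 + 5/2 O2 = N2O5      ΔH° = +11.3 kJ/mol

ΔH° = 621.9 kJ/mol

(i) reversed and × 2: (-2)·(-174.1) = +348.2 kJ/mol
(ii) × 3: (3)·(+83.7) = +251.1 kJ/mol
(iii) × 2: (2)·(+11.3) = +22.6 kJ/mol
Combining the equations, ΔH° = (+348.2) + (+251.1) + (+22.6) = 621.9 kJ/mol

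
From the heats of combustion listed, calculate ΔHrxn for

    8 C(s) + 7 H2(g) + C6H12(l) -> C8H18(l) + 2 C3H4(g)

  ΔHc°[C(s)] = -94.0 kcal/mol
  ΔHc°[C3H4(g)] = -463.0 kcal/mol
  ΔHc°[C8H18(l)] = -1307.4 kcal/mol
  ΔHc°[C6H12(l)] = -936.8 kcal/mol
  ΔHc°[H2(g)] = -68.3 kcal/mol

Using ΔH = Σ nΔHc°(reactants) − Σ nΔHc°(products):
= [8·(-94.0) + 7·(-68.3) + 1·(-936.8)] − [1·(-1307.4) + 2·(-463.0)]
= 66.5 kcal/mol

ΔHrxn = 66.5 kcal/mol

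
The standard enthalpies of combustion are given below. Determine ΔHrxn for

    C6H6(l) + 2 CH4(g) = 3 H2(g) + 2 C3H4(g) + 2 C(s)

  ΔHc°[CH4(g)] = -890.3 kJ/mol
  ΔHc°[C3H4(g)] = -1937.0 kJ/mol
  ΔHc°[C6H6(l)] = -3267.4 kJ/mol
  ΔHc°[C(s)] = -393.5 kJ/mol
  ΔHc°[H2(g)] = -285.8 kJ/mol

With combustion enthalpies, reactants minus products:
= [1·(-3267.4) + 2·(-890.3)] − [3·(-285.8) + 2·(-1937.0) + 2·(-393.5)]
= 470.4 kJ/mol

ΔHrxn = 470.4 kJ/mol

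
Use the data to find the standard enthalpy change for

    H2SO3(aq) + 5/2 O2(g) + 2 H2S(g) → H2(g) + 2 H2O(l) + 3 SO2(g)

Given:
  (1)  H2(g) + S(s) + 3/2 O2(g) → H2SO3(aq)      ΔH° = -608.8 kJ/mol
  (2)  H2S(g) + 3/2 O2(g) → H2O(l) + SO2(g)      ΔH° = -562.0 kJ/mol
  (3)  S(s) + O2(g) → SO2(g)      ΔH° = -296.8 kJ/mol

ΔH° = -812.0 kJ/mol

(1) reversed (reverse to put H2SO3(aq) on the reactant side): +608.8 kJ/mol
(2) × 2 (scale by 2 for the 2 H2S(g)): (2)·(-562.0) = -1124.0 kJ/mol
(3) as written: -296.8 kJ/mol
By Hess's law, ΔH° = (+608.8) + (-1124.0) + (-296.8) = -812.0 kJ/mol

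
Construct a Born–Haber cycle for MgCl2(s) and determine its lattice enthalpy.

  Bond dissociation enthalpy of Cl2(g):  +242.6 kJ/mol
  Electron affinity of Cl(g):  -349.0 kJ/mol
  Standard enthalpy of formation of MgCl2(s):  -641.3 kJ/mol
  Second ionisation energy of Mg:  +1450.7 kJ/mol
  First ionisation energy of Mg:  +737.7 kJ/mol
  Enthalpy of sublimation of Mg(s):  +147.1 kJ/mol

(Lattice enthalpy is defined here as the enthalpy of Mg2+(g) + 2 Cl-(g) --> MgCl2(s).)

U = -2521.4 kJ/mol

ΔHf° = 1·ΔHsub + 1·(ΣIE) + 1·D(Cl2) + 2·EA + U
-641.3 = 1·(+147.1) + 1·(+2188.4) + 1·(+242.6) + 2·(-349.0) + U
U = -641.3 − (+1880.1) = -2521.4 kJ/mol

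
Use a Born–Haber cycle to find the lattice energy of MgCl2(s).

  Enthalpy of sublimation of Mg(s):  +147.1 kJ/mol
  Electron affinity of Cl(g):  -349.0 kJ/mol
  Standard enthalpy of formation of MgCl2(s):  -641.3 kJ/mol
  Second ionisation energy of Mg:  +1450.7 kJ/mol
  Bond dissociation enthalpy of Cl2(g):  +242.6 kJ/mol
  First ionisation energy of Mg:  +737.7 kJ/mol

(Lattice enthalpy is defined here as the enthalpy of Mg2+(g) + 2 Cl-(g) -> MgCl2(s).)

ΔHf° = 1·ΔHsub + 1·(ΣIE) + 1·D(Cl2) + 2·EA + U
-641.3 = 1·(+147.1) + 1·(+2188.4) + 1·(+242.6) + 2·(-349.0) + U
U = -641.3 − (+1880.1) = -2521.4 kJ/mol

U = -2521.4 kJ/mol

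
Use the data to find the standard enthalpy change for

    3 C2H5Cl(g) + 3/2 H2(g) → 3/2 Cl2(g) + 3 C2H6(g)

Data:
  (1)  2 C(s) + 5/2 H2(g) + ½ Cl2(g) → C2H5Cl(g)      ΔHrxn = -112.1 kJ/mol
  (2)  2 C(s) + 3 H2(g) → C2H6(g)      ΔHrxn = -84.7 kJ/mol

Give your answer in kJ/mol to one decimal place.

ΔHrxn = 82.2 kJ/mol

(1) reversed and × 3: (-3)·(-112.1) = +336.3 kJ/mol
(2) × 3: (3)·(-84.7) = -254.1 kJ/mol
ΔHrxn = (+336.3) + (-254.1) = 82.2 kJ/mol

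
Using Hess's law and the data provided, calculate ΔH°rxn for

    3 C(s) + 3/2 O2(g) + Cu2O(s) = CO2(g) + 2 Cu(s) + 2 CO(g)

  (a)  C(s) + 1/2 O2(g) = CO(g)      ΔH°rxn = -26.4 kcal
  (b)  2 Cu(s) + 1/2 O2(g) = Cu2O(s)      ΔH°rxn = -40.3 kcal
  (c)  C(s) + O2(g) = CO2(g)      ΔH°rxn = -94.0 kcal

(a) × 2 (×2 to match 2 CO(g) in the target): (2)·(-26.4) = -52.8 kcal
(b) reversed (reverse to put Cu2O(s) on the reactant side): +40.3 kcal
(c) as written (CO2(g) already on the product side): -94.0 kcal
Combining the equations, ΔH°rxn = (-52.8) + (+40.3) + (-94.0) = -106.5 kcal

ΔH°rxn = -106.5 kcal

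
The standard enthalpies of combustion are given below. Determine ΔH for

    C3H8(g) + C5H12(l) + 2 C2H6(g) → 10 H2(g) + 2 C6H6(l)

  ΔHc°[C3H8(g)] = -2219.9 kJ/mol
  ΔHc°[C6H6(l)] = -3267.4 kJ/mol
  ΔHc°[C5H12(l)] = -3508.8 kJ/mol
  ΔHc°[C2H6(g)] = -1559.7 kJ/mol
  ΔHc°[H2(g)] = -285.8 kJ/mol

ΔH = 544.7 kJ/mol

Using ΔH = Σ nΔHc°(reactants) − Σ nΔHc°(products):
= [1·(-2219.9) + 1·(-3508.8) + 2·(-1559.7)] − [10·(-285.8) + 2·(-3267.4)]
= 544.7 kJ/mol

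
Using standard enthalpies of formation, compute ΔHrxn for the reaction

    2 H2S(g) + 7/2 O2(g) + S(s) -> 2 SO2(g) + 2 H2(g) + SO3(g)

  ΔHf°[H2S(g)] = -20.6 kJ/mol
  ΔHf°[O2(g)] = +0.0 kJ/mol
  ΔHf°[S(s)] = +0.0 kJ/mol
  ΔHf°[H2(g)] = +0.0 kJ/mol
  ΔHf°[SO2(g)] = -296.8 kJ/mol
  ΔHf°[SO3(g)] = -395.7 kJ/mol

ΔHrxn = -948.1 kJ/mol

Products: 2·(-296.8) + 2·(+0.0) + 1·(-395.7) = -989.3
Reactants: 2·(-20.6) + 7/2·(+0.0) + 1·(+0.0) = -41.2
ΔHrxn = (-989.3) − (-41.2) = -948.1 kJ/mol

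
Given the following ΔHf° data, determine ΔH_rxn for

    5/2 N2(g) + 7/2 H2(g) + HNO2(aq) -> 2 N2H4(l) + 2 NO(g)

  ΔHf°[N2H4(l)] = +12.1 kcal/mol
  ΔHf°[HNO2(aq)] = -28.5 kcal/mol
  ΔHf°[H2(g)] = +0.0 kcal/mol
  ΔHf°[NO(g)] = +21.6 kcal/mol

Products: 2·(+12.1) + 2·(+21.6) = +67.4
Reactants: 5/2·(+0.0) + 7/2·(+0.0) + 1·(-28.5) = -28.5
ΔH_rxn = (+67.4) − (-28.5) = 95.9 kcal/mol

ΔH_rxn = 95.9 kcal/mol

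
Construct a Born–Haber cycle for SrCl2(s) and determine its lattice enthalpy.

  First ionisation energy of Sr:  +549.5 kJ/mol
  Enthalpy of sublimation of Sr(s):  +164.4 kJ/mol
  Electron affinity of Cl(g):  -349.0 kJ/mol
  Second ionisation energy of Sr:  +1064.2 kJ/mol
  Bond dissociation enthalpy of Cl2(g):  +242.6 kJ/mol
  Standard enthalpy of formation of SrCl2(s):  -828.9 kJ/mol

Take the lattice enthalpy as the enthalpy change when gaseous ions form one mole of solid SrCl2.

ΔHf° = 1·ΔHsub + 1·(ΣIE) + 1·D(Cl2) + 2·EA + U
-828.9 = 1·(+164.4) + 1·(+1613.7) + 1·(+242.6) + 2·(-349.0) + U
U = -828.9 − (+1322.7) = -2151.6 kJ/mol

U = -2151.6 kJ/mol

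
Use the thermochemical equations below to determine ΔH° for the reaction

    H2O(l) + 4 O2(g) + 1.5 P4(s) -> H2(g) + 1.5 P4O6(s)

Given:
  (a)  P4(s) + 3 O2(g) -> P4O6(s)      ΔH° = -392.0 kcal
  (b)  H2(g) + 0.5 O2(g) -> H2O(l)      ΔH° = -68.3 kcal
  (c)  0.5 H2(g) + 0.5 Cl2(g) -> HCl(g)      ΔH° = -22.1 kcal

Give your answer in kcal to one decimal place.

ΔH° = -519.7 kcal

(a) × 3/2: (3/2)·(-392.0) = -588.0 kcal
(b) reversed: +68.3 kcal
(c): not needed.
ΔH° = (-588.0) + (+68.3) = -519.7 kcal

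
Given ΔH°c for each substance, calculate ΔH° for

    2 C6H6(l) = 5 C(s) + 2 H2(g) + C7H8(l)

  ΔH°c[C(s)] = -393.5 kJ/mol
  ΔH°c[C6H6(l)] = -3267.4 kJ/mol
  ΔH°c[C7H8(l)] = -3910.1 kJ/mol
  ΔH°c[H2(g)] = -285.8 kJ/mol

ΔH° = -85.6 kJ/mol

Using ΔH = Σ nΔHc°(reactants) − Σ nΔHc°(products):
= [2·(-3267.4)] − [5·(-393.5) + 2·(-285.8) + 1·(-3910.1)]
= -85.6 kJ/mol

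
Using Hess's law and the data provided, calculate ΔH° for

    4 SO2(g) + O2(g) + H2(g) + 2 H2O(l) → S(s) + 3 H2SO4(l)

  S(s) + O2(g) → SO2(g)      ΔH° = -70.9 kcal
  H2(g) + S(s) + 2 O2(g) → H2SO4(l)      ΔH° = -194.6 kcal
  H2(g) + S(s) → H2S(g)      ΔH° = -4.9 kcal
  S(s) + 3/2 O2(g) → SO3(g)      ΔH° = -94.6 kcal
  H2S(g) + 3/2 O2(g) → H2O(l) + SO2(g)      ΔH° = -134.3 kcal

equation 1 reversed and × 2: (-2)·(-70.9) = +141.8 kcal
equation 2 × 3: (3)·(-194.6) = -583.8 kcal
equation 3 reversed and × 2: (-2)·(-4.9) = +9.8 kcal
equation 4: not needed.
equation 5 reversed and × 2: (-2)·(-134.3) = +268.6 kcal
Summing the manipulated equations, ΔH° = (+141.8) + (-583.8) + (+9.8) + (+268.6) = -163.6 kcal

ΔH° = -163.6 kcal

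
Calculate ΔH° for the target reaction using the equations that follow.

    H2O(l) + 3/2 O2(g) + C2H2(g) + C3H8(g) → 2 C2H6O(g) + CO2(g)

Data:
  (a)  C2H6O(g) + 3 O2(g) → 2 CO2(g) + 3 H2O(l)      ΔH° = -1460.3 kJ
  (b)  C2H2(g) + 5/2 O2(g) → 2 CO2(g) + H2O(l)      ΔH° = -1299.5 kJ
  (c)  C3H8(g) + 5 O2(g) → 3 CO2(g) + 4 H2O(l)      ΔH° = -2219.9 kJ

ΔH° = -598.8 kJ

(a) reversed and × 2: (-2)·(-1460.3) = +2920.6 kJ
(b) as written: -1299.5 kJ
(c) as written: -2219.9 kJ
Since enthalpy is a state function, ΔH° = (-2)·(-1460.3) + (1)·(-1299.5) + (1)·(-2219.9) = -598.8 kJ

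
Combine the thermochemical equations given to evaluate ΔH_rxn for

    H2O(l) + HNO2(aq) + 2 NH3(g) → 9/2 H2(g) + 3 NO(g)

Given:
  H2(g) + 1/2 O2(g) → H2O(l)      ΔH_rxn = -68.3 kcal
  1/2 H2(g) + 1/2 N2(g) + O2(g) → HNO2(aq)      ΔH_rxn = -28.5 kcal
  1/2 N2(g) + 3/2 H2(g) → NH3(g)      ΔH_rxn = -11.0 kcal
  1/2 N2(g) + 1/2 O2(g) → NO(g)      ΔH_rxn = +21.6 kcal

equation 1 reversed: +68.3 kcal
equation 2 reversed: +28.5 kcal
equation 3 reversed and × 2: (-2)·(-11.0) = +22.0 kcal
equation 4 × 3: (3)·(+21.6) = +64.8 kcal
By Hess's law, ΔH_rxn = (-1)·(-68.3) + (-1)·(-28.5) + (-2)·(-11.0) + (3)·(+21.6) = 183.6 kcal

ΔH_rxn = 183.6 kcal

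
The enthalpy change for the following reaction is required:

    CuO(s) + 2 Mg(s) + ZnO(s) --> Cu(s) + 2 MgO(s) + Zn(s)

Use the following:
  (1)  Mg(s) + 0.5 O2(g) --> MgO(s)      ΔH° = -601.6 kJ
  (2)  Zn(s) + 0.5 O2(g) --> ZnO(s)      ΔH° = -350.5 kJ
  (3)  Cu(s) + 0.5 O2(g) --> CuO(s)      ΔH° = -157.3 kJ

ΔH° = -695.4 kJ

(1) × 2: (2)·(-601.6) = -1203.2 kJ
(2) reversed: +350.5 kJ
(3) reversed: +157.3 kJ
ΔH° = (2)·(-601.6) + (-1)·(-350.5) + (-1)·(-157.3) = -695.4 kJ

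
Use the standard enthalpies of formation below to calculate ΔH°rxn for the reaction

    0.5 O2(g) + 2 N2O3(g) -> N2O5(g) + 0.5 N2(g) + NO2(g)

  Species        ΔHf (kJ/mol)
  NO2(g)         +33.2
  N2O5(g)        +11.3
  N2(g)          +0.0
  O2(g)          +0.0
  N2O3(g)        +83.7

Products: 1·(+11.3) + 1/2·(+0.0) + 1·(+33.2) = +44.5
Reactants: 1/2·(+0.0) + 2·(+83.7) = +167.4
ΔH°rxn = (+44.5) − (+167.4) = -122.9 kJ/mol

ΔH°rxn = -122.9 kJ/mol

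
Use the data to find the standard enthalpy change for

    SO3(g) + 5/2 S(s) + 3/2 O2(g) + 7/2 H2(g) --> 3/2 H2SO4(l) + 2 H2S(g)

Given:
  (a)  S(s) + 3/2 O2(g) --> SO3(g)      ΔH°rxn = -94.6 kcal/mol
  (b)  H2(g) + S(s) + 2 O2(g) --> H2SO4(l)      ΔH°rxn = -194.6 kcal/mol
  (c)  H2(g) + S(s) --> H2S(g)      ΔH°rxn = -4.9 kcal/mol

ΔH°rxn = -207.1 kcal/mol

(a) reversed (reverse to put SO3(g) on the reactant side): +94.6 kcal/mol
(b) × 3/2 (×3/2 to match 3/2 H2SO4(l) in the target): (3/2)·(-194.6) = -291.9 kcal/mol
(c) × 2 (scale by 2 for the 2 H2S(g)): (2)·(-4.9) = -9.8 kcal/mol
Combining the equations, ΔH°rxn = (+94.6) + (-291.9) + (-9.8) = -207.1 kcal/mol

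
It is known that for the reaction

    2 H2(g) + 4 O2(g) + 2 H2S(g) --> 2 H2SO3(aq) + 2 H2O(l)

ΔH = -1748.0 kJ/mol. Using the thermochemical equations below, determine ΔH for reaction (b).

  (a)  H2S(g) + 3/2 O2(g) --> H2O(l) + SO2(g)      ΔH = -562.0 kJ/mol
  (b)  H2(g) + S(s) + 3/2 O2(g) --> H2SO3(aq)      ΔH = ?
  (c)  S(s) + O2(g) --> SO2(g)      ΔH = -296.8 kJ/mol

ΔH = -608.8 kJ/mol

(a) × 2 (scale by 2 for the 2 H2S(g)): (2)·(-562.0) = -1124.0 kJ/mol
(b) × 2 (scale by 2 for the 2 H2SO3(aq)): contributes 2·x
(c) reversed and × 2: (-2)·(-296.8) = +593.6 kJ/mol
-1748.0 = (-1124.0) + (+593.6) + 2·x
x = (-1748.0 − (-530.4)) / (2) = -608.8 kJ/mol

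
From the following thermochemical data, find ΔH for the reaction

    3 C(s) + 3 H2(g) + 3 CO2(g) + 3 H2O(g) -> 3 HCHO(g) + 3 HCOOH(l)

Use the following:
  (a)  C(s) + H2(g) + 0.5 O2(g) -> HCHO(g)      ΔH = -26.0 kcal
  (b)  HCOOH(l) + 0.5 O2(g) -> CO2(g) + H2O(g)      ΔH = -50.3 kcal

ΔH = 72.9 kcal

(a) × 3 (×3 to match 3 HCHO(g) in the target): (3)·(-26.0) = -78.0 kcal
(b) reversed and × 3 (reverse to put HCOOH(l) on the product side; ×3 to match 3 HCOOH(l) in the target): (-3)·(-50.3) = +150.9 kcal
Since enthalpy is a state function, ΔH = (-78.0) + (+150.9) = 72.9 kcal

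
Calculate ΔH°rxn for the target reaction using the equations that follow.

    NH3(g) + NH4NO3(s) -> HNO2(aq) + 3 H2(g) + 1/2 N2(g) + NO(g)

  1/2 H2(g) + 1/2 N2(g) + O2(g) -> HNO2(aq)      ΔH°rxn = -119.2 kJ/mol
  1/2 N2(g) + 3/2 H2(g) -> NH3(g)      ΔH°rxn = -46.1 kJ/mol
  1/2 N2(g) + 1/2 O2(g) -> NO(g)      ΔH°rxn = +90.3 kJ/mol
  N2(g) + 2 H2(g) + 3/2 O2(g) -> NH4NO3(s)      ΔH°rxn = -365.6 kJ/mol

equation 1 as written (HNO2(aq) already on the product side): -119.2 kJ/mol
equation 2 reversed (reverse to put NH3(g) on the reactant side): +46.1 kJ/mol
equation 3 as written (NO(g) already on the product side): +90.3 kJ/mol
equation 4 reversed (reverse to put NH4NO3(s) on the reactant side): +365.6 kJ/mol
ΔH°rxn = (-119.2) + (+46.1) + (+90.3) + (+365.6) = 382.8 kJ/mol

ΔH°rxn = 382.8 kJ/mol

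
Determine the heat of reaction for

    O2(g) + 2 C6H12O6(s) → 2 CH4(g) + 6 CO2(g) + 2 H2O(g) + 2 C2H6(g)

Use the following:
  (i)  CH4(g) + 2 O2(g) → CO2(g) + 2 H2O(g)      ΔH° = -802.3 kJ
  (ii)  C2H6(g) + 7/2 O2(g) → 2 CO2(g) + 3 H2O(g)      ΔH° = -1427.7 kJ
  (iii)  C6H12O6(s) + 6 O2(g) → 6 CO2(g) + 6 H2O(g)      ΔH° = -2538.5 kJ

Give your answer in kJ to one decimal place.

ΔH° = -617.0 kJ

(i) reversed and × 2: (-2)·(-802.3) = +1604.6 kJ
(ii) reversed and × 2: (-2)·(-1427.7) = +2855.4 kJ
(iii) × 2: (2)·(-2538.5) = -5077.0 kJ
ΔH° = (-2)·(-802.3) + (-2)·(-1427.7) + (2)·(-2538.5) = -617.0 kJ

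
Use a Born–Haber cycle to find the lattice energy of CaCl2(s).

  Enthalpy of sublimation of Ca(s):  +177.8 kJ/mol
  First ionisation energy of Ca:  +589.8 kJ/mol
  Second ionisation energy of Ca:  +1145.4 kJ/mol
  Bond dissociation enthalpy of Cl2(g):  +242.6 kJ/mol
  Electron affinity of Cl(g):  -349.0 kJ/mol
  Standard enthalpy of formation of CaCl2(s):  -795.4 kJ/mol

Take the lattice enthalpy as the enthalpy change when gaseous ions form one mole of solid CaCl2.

U = -2253.0 kJ/mol

ΔHf° = 1·ΔHsub + 1·(ΣIE) + 1·D(Cl2) + 2·EA + U
-795.4 = 1·(+177.8) + 1·(+1735.2) + 1·(+242.6) + 2·(-349.0) + U
U = -795.4 − (+1457.6) = -2253.0 kJ/mol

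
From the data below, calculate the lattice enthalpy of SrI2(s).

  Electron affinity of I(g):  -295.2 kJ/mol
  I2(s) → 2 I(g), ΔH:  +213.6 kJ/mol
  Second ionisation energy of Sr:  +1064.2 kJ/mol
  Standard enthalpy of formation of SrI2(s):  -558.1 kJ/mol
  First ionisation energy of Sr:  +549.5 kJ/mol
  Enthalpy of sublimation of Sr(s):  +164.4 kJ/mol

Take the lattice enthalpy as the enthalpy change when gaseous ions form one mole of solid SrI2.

ΔHf° = 1·ΔHsub + 1·(ΣIE) + 1·D(I2) + 2·EA + U
-558.1 = 1·(+164.4) + 1·(+1613.7) + 1·(+213.6) + 2·(-295.2) + U
U = -558.1 − (+1401.3) = -1959.4 kJ/mol

U = -1959.4 kJ/mol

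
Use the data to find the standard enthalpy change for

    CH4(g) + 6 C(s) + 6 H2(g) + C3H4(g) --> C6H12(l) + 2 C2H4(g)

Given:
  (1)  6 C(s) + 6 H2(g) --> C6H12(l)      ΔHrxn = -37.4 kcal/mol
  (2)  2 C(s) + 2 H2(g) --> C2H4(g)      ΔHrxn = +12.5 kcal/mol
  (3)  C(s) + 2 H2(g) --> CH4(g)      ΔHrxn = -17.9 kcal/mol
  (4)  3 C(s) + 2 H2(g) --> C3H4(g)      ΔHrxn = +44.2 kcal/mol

ΔHrxn = -38.7 kcal/mol

(1) as written (C6H12(l) already on the product side): -37.4 kcal/mol
(2) × 2 (scale by 2 for the 2 C2H4(g)): (2)·(+12.5) = +25.0 kcal/mol
(3) reversed (CH4(g) must end up as a reactant): +17.9 kcal/mol
(4) reversed (reverse to put C3H4(g) on the reactant side): -44.2 kcal/mol
Combining the equations, ΔHrxn = (-37.4) + (+25.0) + (+17.9) + (-44.2) = -38.7 kcal/mol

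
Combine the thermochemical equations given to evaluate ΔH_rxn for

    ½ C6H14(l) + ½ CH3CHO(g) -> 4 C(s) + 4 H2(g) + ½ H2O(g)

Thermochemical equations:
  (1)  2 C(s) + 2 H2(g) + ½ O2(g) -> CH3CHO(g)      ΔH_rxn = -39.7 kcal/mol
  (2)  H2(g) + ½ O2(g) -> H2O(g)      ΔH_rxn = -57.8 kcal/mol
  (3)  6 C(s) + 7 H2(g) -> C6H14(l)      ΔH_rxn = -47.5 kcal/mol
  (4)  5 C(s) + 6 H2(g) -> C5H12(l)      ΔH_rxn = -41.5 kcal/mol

(1) reversed and × 1/2 (CH3CHO(g) must end up as a reactant; ×1/2 to match 1/2 CH3CHO(g) in the target): (-1/2)·(-39.7) = +19.85 kcal/mol
(2) × 1/2 (scale by 1/2 for the 1/2 H2O(g)): (1/2)·(-57.8) = -28.9 kcal/mol
(3) reversed and × 1/2 (C6H14(l) must end up as a reactant; ×1/2 to match 1/2 C6H14(l) in the target): (-1/2)·(-47.5) = +23.75 kcal/mol
(4): not needed (C5H12(l) appears nowhere else).
Summing the manipulated equations, ΔH_rxn = (-1/2)·(-39.7) + (1/2)·(-57.8) + (-1/2)·(-47.5) = 14.7 kcal/mol

ΔH_rxn = 14.7 kcal/mol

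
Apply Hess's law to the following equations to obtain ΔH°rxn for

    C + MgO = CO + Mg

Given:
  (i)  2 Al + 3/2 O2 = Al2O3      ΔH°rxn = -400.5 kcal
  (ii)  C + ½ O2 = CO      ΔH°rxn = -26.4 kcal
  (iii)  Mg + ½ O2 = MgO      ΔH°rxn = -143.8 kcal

(i): not needed (Al2O3 appears nowhere else).
(ii) as written (CO already on the product side): -26.4 kcal
(iii) reversed (reverse to put MgO on the reactant side): +143.8 kcal
Summing the manipulated equations, ΔH°rxn = (-26.4) + (+143.8) = 117.4 kcal

ΔH°rxn = 117.4 kcal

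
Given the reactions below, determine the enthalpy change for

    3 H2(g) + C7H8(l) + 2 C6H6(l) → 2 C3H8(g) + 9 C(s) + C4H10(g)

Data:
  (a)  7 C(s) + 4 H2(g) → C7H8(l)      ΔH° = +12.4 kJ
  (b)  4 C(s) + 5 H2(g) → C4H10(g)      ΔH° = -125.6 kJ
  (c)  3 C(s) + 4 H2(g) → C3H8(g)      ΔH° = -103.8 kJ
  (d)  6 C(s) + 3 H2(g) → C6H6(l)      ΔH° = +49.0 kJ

(a) reversed (reverse to put C7H8(l) on the reactant side): -12.4 kJ
(b) as written (C4H10(g) already on the product side): -125.6 kJ
(c) × 2 (scale by 2 for the 2 C3H8(g)): (2)·(-103.8) = -207.6 kJ
(d) reversed and × 2 (C6H6(l) must end up as a reactant; scale by 2 for the 2 C6H6(l)): (-2)·(+49.0) = -98.0 kJ
ΔH° = (-12.4) + (-125.6) + (-207.6) + (-98.0) = -443.6 kJ

ΔH° = -443.6 kJ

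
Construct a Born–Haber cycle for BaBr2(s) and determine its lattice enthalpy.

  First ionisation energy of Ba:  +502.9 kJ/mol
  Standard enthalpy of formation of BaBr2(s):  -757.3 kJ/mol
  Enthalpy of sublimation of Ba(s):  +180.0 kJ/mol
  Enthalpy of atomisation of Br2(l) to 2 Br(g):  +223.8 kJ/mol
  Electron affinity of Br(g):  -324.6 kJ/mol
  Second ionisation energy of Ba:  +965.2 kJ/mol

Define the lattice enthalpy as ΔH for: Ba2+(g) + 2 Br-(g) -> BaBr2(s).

ΔHf° = 1·ΔHsub + 1·(ΣIE) + 1·D(Br2) + 2·EA + U
-757.3 = 1·(+180.0) + 1·(+1468.1) + 1·(+223.8) + 2·(-324.6) + U
U = -757.3 − (+1222.7) = -1980.0 kJ/mol

U = -1980.0 kJ/mol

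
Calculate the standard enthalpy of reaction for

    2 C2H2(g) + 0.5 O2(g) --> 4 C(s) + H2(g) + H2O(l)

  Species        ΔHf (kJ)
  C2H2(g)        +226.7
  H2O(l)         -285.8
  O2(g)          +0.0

ΔH°rxn = -739.2 kJ

Products: 4·(+0.0) + 1·(+0.0) + 1·(-285.8) = -285.8
Reactants: 2·(+226.7) + 1/2·(+0.0) = +453.4
ΔH°rxn = (-285.8) − (+453.4) = -739.2 kJ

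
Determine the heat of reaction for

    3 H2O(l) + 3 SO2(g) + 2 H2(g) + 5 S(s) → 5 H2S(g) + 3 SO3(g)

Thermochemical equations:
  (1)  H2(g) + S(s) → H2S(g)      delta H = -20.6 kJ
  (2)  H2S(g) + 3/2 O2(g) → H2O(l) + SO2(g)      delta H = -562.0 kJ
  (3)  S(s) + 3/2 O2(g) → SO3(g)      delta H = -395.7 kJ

(1) × 2: (2)·(-20.6) = -41.2 kJ
(2) reversed and × 3: (-3)·(-562.0) = +1686.0 kJ
(3) × 3: (3)·(-395.7) = -1187.1 kJ
delta H = (-41.2) + (+1686.0) + (-1187.1) = 457.7 kJ

delta H = 457.7 kJ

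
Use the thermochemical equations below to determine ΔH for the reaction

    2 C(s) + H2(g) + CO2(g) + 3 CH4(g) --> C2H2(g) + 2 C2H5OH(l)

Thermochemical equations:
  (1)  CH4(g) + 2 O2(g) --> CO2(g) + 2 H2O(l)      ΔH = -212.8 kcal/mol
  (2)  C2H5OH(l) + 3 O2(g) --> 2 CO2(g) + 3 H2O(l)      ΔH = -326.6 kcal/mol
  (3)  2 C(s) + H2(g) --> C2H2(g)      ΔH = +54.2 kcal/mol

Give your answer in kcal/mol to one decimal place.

ΔH = 69.0 kcal/mol

(1) × 3: (3)·(-212.8) = -638.4 kcal/mol
(2) reversed and × 2: (-2)·(-326.6) = +653.2 kcal/mol
(3) as written: +54.2 kcal/mol
Summing the manipulated equations, ΔH = (-638.4) + (+653.2) + (+54.2) = 69.0 kcal/mol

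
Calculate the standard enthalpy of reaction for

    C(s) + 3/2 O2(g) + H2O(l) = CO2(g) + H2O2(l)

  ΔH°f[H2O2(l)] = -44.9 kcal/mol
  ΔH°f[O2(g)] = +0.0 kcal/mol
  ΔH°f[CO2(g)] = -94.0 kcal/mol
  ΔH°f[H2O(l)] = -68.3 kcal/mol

Products: 1·(-94.0) + 1·(-44.9) = -138.9
Reactants: 1·(+0.0) + 3/2·(+0.0) + 1·(-68.3) = -68.3
ΔHrxn = (-138.9) − (-68.3) = -70.6 kcal/mol

ΔHrxn = -70.6 kcal/mol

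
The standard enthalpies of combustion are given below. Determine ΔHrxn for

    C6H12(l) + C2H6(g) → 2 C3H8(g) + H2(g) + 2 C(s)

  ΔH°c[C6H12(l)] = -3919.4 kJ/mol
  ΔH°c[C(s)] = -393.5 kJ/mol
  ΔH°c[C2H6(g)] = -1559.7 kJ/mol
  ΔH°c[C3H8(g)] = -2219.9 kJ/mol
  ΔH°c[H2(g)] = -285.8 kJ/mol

ΔHrxn = 33.5 kJ/mol

Using ΔH = Σ nΔHc°(reactants) − Σ nΔHc°(products):
= [1·(-3919.4) + 1·(-1559.7)] − [2·(-2219.9) + 1·(-285.8) + 2·(-393.5)]
= 33.5 kJ/mol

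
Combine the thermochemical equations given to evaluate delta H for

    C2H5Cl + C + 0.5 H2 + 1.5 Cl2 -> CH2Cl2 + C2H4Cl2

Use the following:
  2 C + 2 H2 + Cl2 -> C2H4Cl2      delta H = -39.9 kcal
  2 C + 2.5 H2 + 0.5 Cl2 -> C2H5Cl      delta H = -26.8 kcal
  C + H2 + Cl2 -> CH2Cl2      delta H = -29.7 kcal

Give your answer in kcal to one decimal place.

equation 1 as written: -39.9 kcal
equation 2 reversed: +26.8 kcal
equation 3 as written: -29.7 kcal
Combining the equations, delta H = (-39.9) + (+26.8) + (-29.7) = -42.8 kcal

delta H = -42.8 kcal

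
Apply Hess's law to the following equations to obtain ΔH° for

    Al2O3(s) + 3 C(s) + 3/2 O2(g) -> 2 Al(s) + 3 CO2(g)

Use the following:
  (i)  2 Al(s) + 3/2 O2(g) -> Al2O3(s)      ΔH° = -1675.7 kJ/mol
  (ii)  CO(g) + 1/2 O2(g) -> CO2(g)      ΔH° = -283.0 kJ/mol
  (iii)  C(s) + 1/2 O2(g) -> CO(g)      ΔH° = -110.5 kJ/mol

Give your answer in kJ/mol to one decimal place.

ΔH° = 495.2 kJ/mol

(i) reversed: +1675.7 kJ/mol
(ii) × 3: (3)·(-283.0) = -849.0 kJ/mol
(iii) × 3: (3)·(-110.5) = -331.5 kJ/mol
ΔH° = (-1)·(-1675.7) + (3)·(-283.0) + (3)·(-110.5) = 495.2 kJ/mol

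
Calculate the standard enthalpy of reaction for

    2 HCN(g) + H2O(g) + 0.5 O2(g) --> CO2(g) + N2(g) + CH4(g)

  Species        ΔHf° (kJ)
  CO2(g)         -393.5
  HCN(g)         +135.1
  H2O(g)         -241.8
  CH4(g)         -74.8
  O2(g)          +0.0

ΔH°rxn = Σ nΔHf°(products) − Σ nΔHf°(reactants).
Products: 1·(-393.5) + 1·(+0.0) + 1·(-74.8) = -468.3
Reactants: 2·(+135.1) + 1·(-241.8) + 1/2·(+0.0) = +28.4
ΔHrxn = (-468.3) − (+28.4) = -496.7 kJ

ΔHrxn = -496.7 kJ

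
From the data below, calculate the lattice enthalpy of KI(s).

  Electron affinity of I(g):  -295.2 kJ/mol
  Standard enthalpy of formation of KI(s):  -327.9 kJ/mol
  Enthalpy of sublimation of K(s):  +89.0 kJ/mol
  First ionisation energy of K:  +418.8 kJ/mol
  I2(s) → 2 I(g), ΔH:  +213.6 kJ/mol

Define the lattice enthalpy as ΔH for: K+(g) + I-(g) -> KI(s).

U = -647.3 kJ/mol

ΔHf° = 1·ΔHsub + 1·(ΣIE) + 1/2·D(I2) + 1·EA + U
-327.9 = 1·(+89.0) + 1·(+418.8) + 1/2·(+213.6) + 1·(-295.2) + U
U = -327.9 − (+319.4) = -647.3 kJ/mol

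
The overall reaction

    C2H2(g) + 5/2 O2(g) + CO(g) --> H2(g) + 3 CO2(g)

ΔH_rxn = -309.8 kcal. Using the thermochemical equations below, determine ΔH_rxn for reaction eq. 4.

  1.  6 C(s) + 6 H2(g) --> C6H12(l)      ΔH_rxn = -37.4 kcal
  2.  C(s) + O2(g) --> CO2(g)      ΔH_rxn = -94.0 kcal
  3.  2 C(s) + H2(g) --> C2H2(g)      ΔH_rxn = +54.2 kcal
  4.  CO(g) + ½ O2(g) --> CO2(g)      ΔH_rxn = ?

eq. 1: not needed.
eq. 2 × 2: (2)·(-94.0) = -188.0 kcal
eq. 3 reversed: -54.2 kcal
eq. 4 as written: contributes x
-309.8 = (-188.0) + (-54.2) + x
x = (-309.8 − (-242.2)) / (1) = -67.6 kcal

ΔH_rxn = -67.6 kcal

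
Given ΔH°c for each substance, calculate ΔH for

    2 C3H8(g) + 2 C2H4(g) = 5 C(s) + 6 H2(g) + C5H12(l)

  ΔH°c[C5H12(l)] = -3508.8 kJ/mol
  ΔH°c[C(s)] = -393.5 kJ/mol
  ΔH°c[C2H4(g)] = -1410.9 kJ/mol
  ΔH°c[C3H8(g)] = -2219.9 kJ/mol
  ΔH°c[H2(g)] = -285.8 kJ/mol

ΔH = -70.5 kJ/mol

Using ΔH = Σ nΔHc°(reactants) − Σ nΔHc°(products):
= [2·(-2219.9) + 2·(-1410.9)] − [5·(-393.5) + 6·(-285.8) + 1·(-3508.8)]
= -70.5 kJ/mol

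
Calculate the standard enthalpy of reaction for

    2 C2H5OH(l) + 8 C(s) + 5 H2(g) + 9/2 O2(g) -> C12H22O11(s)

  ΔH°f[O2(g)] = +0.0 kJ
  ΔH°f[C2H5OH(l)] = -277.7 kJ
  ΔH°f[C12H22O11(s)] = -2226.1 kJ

ΔH°rxn = -1670.7 kJ

Products: 1·(-2226.1) = -2226.1
Reactants: 2·(-277.7) + 8·(+0.0) + 5·(+0.0) + 9/2·(+0.0) = -555.4
ΔH°rxn = (-2226.1) − (-555.4) = -1670.7 kJ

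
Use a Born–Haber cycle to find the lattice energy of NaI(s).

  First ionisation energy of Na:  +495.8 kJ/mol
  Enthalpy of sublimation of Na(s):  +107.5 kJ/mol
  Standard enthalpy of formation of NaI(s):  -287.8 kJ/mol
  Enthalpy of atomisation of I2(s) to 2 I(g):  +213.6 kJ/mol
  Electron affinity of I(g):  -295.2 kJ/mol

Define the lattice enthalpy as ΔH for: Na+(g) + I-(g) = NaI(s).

ΔHf° = 1·ΔHsub + 1·(ΣIE) + 1/2·D(I2) + 1·EA + U
-287.8 = 1·(+107.5) + 1·(+495.8) + 1/2·(+213.6) + 1·(-295.2) + U
U = -287.8 − (+414.9) = -702.7 kJ/mol

U = -702.7 kJ/mol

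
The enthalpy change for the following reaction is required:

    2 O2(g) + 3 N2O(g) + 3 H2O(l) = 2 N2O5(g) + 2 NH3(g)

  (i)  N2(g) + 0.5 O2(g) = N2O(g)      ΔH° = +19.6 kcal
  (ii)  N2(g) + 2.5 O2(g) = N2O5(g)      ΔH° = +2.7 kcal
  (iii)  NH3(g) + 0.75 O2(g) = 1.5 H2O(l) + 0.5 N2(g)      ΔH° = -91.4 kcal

ΔH° = 129.4 kcal

(i) reversed and × 3: (-3)·(+19.6) = -58.8 kcal
(ii) × 2: (2)·(+2.7) = +5.4 kcal
(iii) reversed and × 2: (-2)·(-91.4) = +182.8 kcal
ΔH° = (-3)·(+19.6) + (2)·(+2.7) + (-2)·(-91.4) = 129.4 kcal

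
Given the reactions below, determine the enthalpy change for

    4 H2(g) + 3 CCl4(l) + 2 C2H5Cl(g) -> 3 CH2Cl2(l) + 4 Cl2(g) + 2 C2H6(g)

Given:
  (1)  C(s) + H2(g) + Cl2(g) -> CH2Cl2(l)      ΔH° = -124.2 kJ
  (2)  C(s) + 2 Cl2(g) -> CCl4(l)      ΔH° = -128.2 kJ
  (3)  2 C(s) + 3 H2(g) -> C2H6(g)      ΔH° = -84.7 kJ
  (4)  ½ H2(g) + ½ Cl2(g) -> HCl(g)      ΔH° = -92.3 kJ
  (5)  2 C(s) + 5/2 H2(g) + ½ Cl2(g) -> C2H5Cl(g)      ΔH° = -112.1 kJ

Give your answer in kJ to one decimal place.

(1) × 3: (3)·(-124.2) = -372.6 kJ
(2) reversed and × 3: (-3)·(-128.2) = +384.6 kJ
(3) × 2: (2)·(-84.7) = -169.4 kJ
(4): not needed.
(5) reversed and × 2: (-2)·(-112.1) = +224.2 kJ
Summing the manipulated equations, ΔH° = (-372.6) + (+384.6) + (-169.4) + (+224.2) = 66.8 kJ

ΔH° = 66.8 kJ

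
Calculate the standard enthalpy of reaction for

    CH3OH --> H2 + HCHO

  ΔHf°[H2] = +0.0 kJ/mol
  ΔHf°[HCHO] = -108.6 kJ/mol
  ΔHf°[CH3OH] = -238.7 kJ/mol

Products: 1·(+0.0) + 1·(-108.6) = -108.6
Reactants: 1·(-238.7) = -238.7
ΔH° = (-108.6) − (-238.7) = 130.1 kJ/mol

ΔH° = 130.1 kJ/mol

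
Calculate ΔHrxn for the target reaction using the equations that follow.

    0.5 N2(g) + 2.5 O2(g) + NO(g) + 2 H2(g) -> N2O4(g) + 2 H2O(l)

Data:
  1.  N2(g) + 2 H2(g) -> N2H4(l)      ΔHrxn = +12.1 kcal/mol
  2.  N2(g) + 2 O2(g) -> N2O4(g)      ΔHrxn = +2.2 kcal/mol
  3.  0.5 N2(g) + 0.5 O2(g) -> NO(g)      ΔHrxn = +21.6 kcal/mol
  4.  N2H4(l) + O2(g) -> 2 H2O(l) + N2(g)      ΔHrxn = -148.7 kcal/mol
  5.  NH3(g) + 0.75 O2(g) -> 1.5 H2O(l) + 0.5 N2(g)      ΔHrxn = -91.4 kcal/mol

ΔHrxn = -156.0 kcal/mol

eq. 1 as written (H2(g) already on the reactant side): +12.1 kcal/mol
eq. 2 as written (N2O4(g) already on the product side): +2.2 kcal/mol
eq. 3 reversed (NO(g) must end up as a reactant): -21.6 kcal/mol
eq. 4 as written: -148.7 kcal/mol
eq. 5: not needed (NH3(g) appears nowhere else).
Combining the equations, ΔHrxn = (+12.1) + (+2.2) + (-21.6) + (-148.7) = -156.0 kcal/mol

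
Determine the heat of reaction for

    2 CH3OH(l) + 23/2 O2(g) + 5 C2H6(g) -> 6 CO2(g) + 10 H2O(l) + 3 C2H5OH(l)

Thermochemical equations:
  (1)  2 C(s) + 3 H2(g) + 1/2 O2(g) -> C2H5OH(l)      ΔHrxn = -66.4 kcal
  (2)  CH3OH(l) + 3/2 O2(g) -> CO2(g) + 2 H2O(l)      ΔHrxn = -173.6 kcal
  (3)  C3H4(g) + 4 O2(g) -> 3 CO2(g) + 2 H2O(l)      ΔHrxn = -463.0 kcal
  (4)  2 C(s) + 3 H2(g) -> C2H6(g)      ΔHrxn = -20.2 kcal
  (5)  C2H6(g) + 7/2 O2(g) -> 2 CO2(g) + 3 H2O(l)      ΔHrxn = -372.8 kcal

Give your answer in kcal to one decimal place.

(1) × 3: (3)·(-66.4) = -199.2 kcal
(2) × 2: (2)·(-173.6) = -347.2 kcal
(3): not needed.
(4) reversed and × 3: (-3)·(-20.2) = +60.6 kcal
(5) × 2: (2)·(-372.8) = -745.6 kcal
Since enthalpy is a state function, ΔHrxn = (-199.2) + (-347.2) + (+60.6) + (-745.6) = -1231.4 kcal

ΔHrxn = -1231.4 kcal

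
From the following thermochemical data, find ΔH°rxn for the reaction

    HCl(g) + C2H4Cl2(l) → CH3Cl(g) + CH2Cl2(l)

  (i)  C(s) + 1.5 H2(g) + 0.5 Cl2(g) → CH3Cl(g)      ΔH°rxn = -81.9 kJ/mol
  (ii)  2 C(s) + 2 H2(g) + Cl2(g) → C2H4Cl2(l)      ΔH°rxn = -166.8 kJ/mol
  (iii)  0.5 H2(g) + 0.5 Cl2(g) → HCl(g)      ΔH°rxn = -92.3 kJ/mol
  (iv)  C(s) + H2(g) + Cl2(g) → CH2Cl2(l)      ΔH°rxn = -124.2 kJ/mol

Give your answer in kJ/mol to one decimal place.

ΔH°rxn = 53.0 kJ/mol

(i) as written: -81.9 kJ/mol
(ii) reversed: +166.8 kJ/mol
(iii) reversed: +92.3 kJ/mol
(iv) as written: -124.2 kJ/mol
By Hess's law, ΔH°rxn = (1)·(-81.9) + (-1)·(-166.8) + (-1)·(-92.3) + (1)·(-124.2) = 53.0 kJ/mol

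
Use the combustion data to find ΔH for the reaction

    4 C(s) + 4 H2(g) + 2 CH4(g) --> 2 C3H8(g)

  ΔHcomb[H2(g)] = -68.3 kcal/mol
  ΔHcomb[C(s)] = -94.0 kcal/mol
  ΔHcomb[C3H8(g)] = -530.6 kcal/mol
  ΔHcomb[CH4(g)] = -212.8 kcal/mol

ΔH = -13.6 kcal/mol

Using ΔH = Σ nΔHc°(reactants) − Σ nΔHc°(products):
= [4·(-94.0) + 4·(-68.3) + 2·(-212.8)] − [2·(-530.6)]
= -13.6 kcal/mol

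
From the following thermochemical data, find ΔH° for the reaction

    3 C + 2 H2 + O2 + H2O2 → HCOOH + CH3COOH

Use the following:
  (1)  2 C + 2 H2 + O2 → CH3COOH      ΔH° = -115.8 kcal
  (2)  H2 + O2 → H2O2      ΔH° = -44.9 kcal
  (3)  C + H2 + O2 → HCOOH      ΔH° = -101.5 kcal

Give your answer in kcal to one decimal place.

(1) as written (CH3COOH already on the product side): -115.8 kcal
(2) reversed (H2O2 must end up as a reactant): +44.9 kcal
(3) as written (HCOOH already on the product side): -101.5 kcal
ΔH° = (1)·(-115.8) + (-1)·(-44.9) + (1)·(-101.5) = -172.4 kcal

ΔH° = -172.4 kcal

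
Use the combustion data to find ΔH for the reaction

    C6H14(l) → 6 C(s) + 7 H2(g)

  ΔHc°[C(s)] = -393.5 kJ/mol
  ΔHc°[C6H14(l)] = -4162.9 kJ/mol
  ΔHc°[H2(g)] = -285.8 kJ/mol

Using ΔH = Σ nΔHc°(reactants) − Σ nΔHc°(products):
= [1·(-4162.9)] − [6·(-393.5) + 7·(-285.8)]
= 198.7 kJ/mol

ΔH = 198.7 kJ/mol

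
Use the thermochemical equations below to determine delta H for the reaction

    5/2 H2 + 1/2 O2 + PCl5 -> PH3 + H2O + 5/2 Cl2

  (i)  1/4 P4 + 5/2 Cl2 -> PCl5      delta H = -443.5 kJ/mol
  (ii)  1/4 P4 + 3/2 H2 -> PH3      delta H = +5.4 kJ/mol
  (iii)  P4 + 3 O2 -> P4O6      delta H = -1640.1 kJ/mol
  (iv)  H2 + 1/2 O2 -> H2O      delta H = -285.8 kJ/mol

(i) reversed (PCl5 must end up as a reactant): +443.5 kJ/mol
(ii) as written (PH3 already on the product side): +5.4 kJ/mol
(iii): not needed (P4O6 appears nowhere else).
(iv) as written (H2O already on the product side): -285.8 kJ/mol
Summing the manipulated equations, delta H = (+443.5) + (+5.4) + (-285.8) = 163.1 kJ/mol

delta H = 163.1 kJ/mol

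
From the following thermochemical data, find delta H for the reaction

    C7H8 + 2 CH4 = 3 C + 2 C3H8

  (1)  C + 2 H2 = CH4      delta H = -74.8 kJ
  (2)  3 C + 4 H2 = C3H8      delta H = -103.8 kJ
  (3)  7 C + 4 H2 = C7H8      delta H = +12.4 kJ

delta H = -70.4 kJ

(1) reversed and × 2 (CH4 must end up as a reactant; scale by 2 for the 2 CH4): (-2)·(-74.8) = +149.6 kJ
(2) × 2 (×2 to match 2 C3H8 in the target): (2)·(-103.8) = -207.6 kJ
(3) reversed (reverse to put C7H8 on the reactant side): -12.4 kJ
delta H = (-2)·(-74.8) + (2)·(-103.8) + (-1)·(+12.4) = -70.4 kJ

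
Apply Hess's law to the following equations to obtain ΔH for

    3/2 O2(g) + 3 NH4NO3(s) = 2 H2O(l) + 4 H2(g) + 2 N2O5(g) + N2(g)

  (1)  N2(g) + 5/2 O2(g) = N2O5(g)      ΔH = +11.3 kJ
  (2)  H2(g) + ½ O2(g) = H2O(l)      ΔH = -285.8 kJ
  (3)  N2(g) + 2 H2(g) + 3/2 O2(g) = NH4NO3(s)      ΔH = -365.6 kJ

ΔH = 547.8 kJ

(1) × 2 (scale by 2 for the 2 N2O5(g)): (2)·(+11.3) = +22.6 kJ
(2) × 2 (scale by 2 for the 2 H2O(l)): (2)·(-285.8) = -571.6 kJ
(3) reversed and × 3 (reverse to put NH4NO3(s) on the reactant side; ×3 to match 3 NH4NO3(s) in the target): (-3)·(-365.6) = +1096.8 kJ
ΔH = (+22.6) + (-571.6) + (+1096.8) = 547.8 kJ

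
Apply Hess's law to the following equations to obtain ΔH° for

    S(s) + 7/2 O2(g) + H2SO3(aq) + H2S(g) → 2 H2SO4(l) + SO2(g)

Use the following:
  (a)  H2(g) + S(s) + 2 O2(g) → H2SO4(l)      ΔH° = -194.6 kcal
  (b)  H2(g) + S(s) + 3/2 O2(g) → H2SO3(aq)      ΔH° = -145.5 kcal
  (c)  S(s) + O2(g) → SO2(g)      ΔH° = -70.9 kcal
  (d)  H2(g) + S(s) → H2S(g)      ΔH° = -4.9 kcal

ΔH° = -309.7 kcal

(a) × 2 (×2 to match 2 H2SO4(l) in the target): (2)·(-194.6) = -389.2 kcal
(b) reversed (H2SO3(aq) must end up as a reactant): +145.5 kcal
(c) as written (SO2(g) already on the product side): -70.9 kcal
(d) reversed (H2S(g) must end up as a reactant): +4.9 kcal
By Hess's law, ΔH° = (2)·(-194.6) + (-1)·(-145.5) + (1)·(-70.9) + (-1)·(-4.9) = -309.7 kcal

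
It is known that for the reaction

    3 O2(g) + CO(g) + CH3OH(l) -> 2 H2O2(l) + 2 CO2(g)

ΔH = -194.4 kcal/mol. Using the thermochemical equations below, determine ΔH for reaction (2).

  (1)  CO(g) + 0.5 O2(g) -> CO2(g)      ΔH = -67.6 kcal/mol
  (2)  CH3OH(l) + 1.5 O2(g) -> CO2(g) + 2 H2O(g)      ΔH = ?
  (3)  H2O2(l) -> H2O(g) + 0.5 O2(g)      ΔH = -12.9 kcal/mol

(1) as written (CO(g) already on the reactant side): -67.6 kcal/mol
(2) as written (CH3OH(l) already on the reactant side): contributes x
(3) reversed and × 2 (H2O2(l) must end up as a product; scale by 2 for the 2 H2O2(l)): (-2)·(-12.9) = +25.8 kcal/mol
-194.4 = (-67.6) + (+25.8) + x
x = (-194.4 − (-41.8)) / (1) = -152.6 kcal/mol

ΔH = -152.6 kcal/mol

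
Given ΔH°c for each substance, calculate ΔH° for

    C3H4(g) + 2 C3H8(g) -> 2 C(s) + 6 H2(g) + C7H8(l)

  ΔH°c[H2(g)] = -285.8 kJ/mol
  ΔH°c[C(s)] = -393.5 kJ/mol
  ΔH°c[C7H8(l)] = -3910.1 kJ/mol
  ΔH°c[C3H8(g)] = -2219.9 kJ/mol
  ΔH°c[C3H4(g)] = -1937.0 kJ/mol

Using ΔH = Σ nΔHc°(reactants) − Σ nΔHc°(products):
= [1·(-1937.0) + 2·(-2219.9)] − [2·(-393.5) + 6·(-285.8) + 1·(-3910.1)]
= 35.1 kJ/mol

ΔH° = 35.1 kJ/mol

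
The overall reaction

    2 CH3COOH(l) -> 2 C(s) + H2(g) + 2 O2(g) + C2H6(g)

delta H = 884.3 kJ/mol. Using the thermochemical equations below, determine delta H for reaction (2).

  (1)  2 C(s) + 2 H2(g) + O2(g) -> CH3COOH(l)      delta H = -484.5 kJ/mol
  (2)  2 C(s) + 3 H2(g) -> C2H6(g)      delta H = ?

delta H = -84.7 kJ/mol

(1) reversed and × 2: (-2)·(-484.5) = +969.0 kJ/mol
(2) as written: contributes x
+884.3 = (+969.0) + x
x = (+884.3 − (+969.0)) / (1) = -84.7 kJ/mol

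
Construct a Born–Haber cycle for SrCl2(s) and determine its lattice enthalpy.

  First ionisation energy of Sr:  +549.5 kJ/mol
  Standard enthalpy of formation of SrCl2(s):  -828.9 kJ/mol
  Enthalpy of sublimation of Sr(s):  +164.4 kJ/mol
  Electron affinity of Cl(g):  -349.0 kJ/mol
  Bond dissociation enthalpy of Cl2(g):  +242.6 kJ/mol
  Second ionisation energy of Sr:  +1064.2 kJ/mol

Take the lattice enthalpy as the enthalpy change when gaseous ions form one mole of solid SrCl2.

ΔHf° = 1·ΔHsub + 1·(ΣIE) + 1·D(Cl2) + 2·EA + U
-828.9 = 1·(+164.4) + 1·(+1613.7) + 1·(+242.6) + 2·(-349.0) + U
U = -828.9 − (+1322.7) = -2151.6 kJ/mol

U = -2151.6 kJ/mol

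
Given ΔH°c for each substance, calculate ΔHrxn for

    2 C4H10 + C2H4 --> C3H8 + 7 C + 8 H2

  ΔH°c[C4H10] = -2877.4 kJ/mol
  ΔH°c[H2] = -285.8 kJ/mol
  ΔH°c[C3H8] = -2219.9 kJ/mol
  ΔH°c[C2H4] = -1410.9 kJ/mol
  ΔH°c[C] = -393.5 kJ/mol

Using ΔH = Σ nΔHc°(reactants) − Σ nΔHc°(products):
= [2·(-2877.4) + 1·(-1410.9)] − [1·(-2219.9) + 7·(-393.5) + 8·(-285.8)]
= 95.1 kJ/mol

ΔHrxn = 95.1 kJ/mol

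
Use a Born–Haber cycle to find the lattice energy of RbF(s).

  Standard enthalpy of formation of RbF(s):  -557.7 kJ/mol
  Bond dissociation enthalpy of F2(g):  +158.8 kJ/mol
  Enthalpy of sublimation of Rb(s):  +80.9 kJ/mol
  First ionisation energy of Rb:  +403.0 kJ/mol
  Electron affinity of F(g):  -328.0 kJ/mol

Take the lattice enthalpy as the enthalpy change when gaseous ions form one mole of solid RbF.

U = -793.0 kJ/mol

ΔHf° = 1·ΔHsub + 1·(ΣIE) + 1/2·D(F2) + 1·EA + U
-557.7 = 1·(+80.9) + 1·(+403.0) + 1/2·(+158.8) + 1·(-328.0) + U
U = -557.7 − (+235.3) = -793.0 kJ/mol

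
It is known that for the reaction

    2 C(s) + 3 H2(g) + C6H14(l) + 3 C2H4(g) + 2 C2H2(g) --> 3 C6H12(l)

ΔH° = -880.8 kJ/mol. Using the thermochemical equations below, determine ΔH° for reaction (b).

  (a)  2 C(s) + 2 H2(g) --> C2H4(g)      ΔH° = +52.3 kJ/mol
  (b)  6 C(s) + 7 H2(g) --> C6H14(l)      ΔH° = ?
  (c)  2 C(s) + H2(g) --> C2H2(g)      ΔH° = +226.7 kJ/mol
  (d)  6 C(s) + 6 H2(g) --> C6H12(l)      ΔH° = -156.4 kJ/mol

(a) reversed and × 3: (-3)·(+52.3) = -156.9 kJ/mol
(b) reversed: contributes −x
(c) reversed and × 2: (-2)·(+226.7) = -453.4 kJ/mol
(d) × 3: (3)·(-156.4) = -469.2 kJ/mol
-880.8 = (-156.9) + (-453.4) + (-469.2) − x
x = (-880.8 − (-1079.5)) / (-1) = -198.7 kJ/mol

ΔH° = -198.7 kJ/mol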